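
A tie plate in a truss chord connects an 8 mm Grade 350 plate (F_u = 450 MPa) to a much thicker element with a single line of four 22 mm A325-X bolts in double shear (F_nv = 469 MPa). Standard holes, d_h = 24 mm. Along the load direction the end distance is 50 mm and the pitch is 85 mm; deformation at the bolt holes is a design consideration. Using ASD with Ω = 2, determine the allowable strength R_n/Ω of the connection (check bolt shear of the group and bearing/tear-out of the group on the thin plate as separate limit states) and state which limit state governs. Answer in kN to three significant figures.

Bolt shear: A_b = π·22²/4 = 380.1 mm²; R_n = 469 × 380.1 × 4 × 2 / 1000 = 1426 kN → 1426 / 2 = 713 kN.
Bearing (1.2 l_c t F_u ≤ 2.4 d t F_u): upper limit = 2.4·22·8·450 / 1000 = 190.1 kN.
  Edge l_c = 50 − 24/2 = 38 → r_n = 164.2 kN; interior l_c = 85 − 24 = 61 → r_n = 190.1 kN.
  R_n,bearing = 1·164.2 + 3·190.1 = 734.4 kN → 734.4 / 2 = 367 kN.
Bearing governs: 367 kN.

367 kN (bearing governs)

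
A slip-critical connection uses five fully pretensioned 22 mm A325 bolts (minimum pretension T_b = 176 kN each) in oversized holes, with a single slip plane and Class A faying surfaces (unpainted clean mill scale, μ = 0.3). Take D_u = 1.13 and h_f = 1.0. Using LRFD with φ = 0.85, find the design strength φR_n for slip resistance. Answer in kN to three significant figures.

R_n = μ · D_u · h_f · T_b · n_s · n_b = 0.3 × 1.13 × 1.0 × 176 × 1 × 5 = 298.3 kN.
Design strength φR_n = 0.85 × 298.3 = 254 kN.

254 kN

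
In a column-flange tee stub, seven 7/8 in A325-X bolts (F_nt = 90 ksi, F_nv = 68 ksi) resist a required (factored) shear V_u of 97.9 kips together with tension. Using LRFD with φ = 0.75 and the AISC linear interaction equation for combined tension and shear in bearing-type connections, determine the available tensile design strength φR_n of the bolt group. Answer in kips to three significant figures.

A_b = π·0.875²/4 = 0.6013 in²; f_rv = 97.9 / (7 × 0.6013) = 23.26 ksi.
F'_nt = 1.3 F_nt − (F_nt / φF_nv) f_rv = 1.3·90 − (90/(0.75·68))·23.26 = 75.96 ksi, capped at F_nt → F'_nt = 75.96 ksi.
R_n = F'_nt · A_b · n = 75.96 × 0.6013 × 7 = 319.7 kips.
Design strength φR_n = 0.75 × 319.7 = 240 kips.

240 kips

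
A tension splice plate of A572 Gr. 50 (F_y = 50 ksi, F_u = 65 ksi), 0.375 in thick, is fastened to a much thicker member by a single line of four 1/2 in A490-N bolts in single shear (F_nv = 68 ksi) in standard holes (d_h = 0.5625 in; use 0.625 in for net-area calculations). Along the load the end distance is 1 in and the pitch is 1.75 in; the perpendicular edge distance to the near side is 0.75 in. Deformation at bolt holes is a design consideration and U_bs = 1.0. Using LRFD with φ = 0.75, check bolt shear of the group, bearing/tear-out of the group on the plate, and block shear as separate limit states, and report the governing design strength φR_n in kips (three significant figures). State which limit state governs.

Bolt shear: A_b = π·0.5²/4 = 0.1963 in²; R_n = 68 × 0.1963 × 4 × 1 = 53.41 kips → 0.75 × 53.41 = 40.1 kips.
Bearing: edge l_c = 0.7188, r_n = 21.02 kips; interior l_c = 1.188, r_n = 29.25 kips; R_n = 21.02 + 3·29.25 = 108.8 kips → 81.6 kips.
Block shear: A_gv = 2.344, A_nv = 1.523, A_nt = 0.1641 in²; R_n = min(0.6F_uA_nv, 0.6F_yA_gv) + U_bs·F_u·A_nt = 70.08 kips → 52.6 kips.
Bolt shear governs: 40.1 kips.

40.1 kips (bolt shear governs)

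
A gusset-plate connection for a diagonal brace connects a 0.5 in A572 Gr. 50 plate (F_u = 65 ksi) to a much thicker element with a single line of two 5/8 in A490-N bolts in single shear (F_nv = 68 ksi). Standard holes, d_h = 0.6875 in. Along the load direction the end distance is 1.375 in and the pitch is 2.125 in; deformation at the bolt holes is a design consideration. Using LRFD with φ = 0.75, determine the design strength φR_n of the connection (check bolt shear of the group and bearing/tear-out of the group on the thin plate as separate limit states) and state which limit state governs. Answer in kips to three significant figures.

31.3 kips (bolt shear governs)

Bolt shear: A_b = π·0.625²/4 = 0.3068 in²; R_n = 68 × 0.3068 × 2 × 1 = 41.72 kips → 0.75 × 41.72 = 31.3 kips.
Bearing (1.2 l_c t F_u ≤ 2.4 d t F_u): upper limit = 2.4·0.625·0.5·65 = 48.75 kips.
  Edge l_c = 1.375 − 0.6875/2 = 1.031 → r_n = 40.22 kips; interior l_c = 2.125 − 0.6875 = 1.438 → r_n = 48.75 kips.
  R_n,bearing = 1·40.22 + 1·48.75 = 88.97 kips → 0.75 × 88.97 = 66.7 kips.
Bolt shear governs: 31.3 kips.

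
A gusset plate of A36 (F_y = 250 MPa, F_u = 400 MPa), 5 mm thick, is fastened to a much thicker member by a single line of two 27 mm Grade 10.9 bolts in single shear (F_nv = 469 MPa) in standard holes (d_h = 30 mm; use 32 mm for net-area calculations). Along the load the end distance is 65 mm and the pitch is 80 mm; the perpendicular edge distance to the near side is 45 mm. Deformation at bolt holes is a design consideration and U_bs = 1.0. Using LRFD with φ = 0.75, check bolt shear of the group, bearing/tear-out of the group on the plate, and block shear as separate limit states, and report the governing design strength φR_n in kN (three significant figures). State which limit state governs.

Bolt shear: A_b = π·27²/4 = 572.6 mm²; R_n = 469 × 572.6 × 2 × 1 / 1000 = 537.1 kN → 0.75 × 537.1 = 403 kN.
Bearing: edge l_c = 50, r_n = 120 kN; interior l_c = 50, r_n = 120 kN; R_n = 120 + 1·120 = 240 kN → 180 kN.
Block shear: A_gv = 725, A_nv = 485, A_nt = 145 mm²; R_n = min(0.6F_uA_nv, 0.6F_yA_gv) + U_bs·F_u·A_nt = 166.8 kN → 125 kN.
Block shear governs: 125 kN.

125 kN (block shear governs)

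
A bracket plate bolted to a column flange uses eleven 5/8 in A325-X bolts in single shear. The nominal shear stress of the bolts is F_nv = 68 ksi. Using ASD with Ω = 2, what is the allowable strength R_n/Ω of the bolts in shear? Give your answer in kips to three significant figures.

A_b = π × 0.625² / 4 = 0.3068 in².
R_n = F_nv · A_b · n · n_s = 68 × 0.3068 × 11 × 1 = 229.5 kips.
Allowable strength R_n/Ω = 229.5 / 2 = 115 kips.

115 kips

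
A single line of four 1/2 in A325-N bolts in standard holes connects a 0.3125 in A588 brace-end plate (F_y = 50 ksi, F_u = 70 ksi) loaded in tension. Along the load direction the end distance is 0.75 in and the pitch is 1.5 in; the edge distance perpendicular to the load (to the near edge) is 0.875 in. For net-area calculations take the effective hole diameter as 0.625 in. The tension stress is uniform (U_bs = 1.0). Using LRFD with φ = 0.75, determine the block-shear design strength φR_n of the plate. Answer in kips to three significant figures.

Shear plane L_v = 0.75 + 3·1.5 = 5.25 in; A_gv = 5.25 × 0.3125 = 1.641 in².
A_nv = (5.25 − 3.5·0.625) × 0.3125 = 0.957 in².
A_nt = (0.875 − 0.5·0.625) × 0.3125 = 0.1758 in².
0.6 F_u A_nv = 40.2 kips; 0.6 F_y A_gv = 49.22 kips → shear rupture governs the shear term.
R_n = 40.2 + 1.0 × 70 × 0.1758 = 52.5 kips.
Design strength φR_n = 0.75 × 52.5 = 39.4 kips.

39.4 kips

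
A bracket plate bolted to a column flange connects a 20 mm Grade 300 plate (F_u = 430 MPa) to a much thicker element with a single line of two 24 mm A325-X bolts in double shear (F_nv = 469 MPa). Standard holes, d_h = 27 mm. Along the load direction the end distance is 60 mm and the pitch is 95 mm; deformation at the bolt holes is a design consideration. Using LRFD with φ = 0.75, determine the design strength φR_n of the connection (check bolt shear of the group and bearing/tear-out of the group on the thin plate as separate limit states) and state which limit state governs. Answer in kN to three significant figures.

Bolt shear: A_b = π·24²/4 = 452.4 mm²; R_n = 469 × 452.4 × 2 × 2 / 1000 = 848.7 kN → 0.75 × 848.7 = 637 kN.
Bearing (1.2 l_c t F_u ≤ 2.4 d t F_u): upper limit = 2.4·24·20·430 / 1000 = 495.4 kN.
  Edge l_c = 60 − 27/2 = 46.5 → r_n = 479.9 kN; interior l_c = 95 − 27 = 68 → r_n = 495.4 kN.
  R_n,bearing = 1·479.9 + 1·495.4 = 975.2 kN → 0.75 × 975.2 = 731 kN.
Bolt shear governs: 637 kN.

637 kN (bolt shear governs)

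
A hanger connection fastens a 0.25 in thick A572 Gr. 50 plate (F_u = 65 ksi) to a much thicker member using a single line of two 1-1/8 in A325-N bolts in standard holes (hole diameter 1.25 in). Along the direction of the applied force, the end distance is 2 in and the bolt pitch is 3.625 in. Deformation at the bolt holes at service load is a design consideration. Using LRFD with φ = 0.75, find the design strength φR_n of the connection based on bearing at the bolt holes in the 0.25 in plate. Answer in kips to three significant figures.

53 kips

Per bolt r_n = 1.2 l_c t F_u ≤ 2.4 d t F_u; upper limit = 2.4 × 1.125 × 0.25 × 65 = 43.87 kips.
Edge bolt: l_c = 2 − 1.25/2 = 1.375 in → 1.2 × 1.375 × 0.25 × 65 = 26.81 → r_n = 26.81 kips.
Interior bolts: l_c = 3.625 − 1.25 = 2.375 in → 1.2 × 2.375 × 0.25 × 65 = 46.31 → r_n = 43.87 kips.
R_n = 1 × 26.81 + 1 × 43.87 = 70.69 kips.
Design strength φR_n = 0.75 × 70.69 = 53 kips.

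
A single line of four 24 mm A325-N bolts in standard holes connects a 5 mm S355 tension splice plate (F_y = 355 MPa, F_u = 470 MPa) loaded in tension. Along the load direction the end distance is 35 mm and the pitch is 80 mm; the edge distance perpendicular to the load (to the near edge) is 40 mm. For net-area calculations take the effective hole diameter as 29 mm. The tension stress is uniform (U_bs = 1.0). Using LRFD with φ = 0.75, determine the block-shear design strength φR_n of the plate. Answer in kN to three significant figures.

228 kN

Shear plane L_v = 35 + 3·80 = 275 mm; A_gv = 275 × 5 = 1375 mm².
A_nv = (275 − 3.5·29) × 5 = 867.5 mm².
A_nt = (40 − 0.5·29) × 5 = 127.5 mm².
0.6 F_u A_nv = 244.6 kN; 0.6 F_y A_gv = 292.9 kN → shear rupture governs the shear term.
R_n = 244.6 + 1.0 × 470 × 127.5 / 1000 = 304.6 kN.
Design strength φR_n = 0.75 × 304.6 = 228 kN.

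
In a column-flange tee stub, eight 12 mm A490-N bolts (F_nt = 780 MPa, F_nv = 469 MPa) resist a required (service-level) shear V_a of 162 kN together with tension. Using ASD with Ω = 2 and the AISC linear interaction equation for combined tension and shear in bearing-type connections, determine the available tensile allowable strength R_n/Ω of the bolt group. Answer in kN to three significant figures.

A_b = π·12²/4 = 113.1 mm²; f_rv = 162 × 1000 / (8 × 113.1) = 179 MPa.
F'_nt = 1.3 F_nt − (Ω F_nt / F_nv) f_rv = 1.3·780 − (2·780/469)·179 = 418.4 MPa, capped at F_nt → F'_nt = 418.4 MPa.
R_n = F'_nt · A_b · n = 418.4 × 113.1 × 8 / 1000 = 378.6 kN.
Allowable strength R_n/Ω = 378.6 / 2 = 189 kN.

189 kN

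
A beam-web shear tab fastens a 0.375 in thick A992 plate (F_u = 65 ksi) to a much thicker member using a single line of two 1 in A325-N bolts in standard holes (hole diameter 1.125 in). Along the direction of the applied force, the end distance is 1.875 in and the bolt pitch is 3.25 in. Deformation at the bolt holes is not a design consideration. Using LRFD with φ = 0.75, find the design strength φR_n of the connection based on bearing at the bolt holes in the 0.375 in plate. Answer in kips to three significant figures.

Per bolt r_n = 1.5 l_c t F_u ≤ 3.0 d t F_u; upper limit = 3.0 × 1 × 0.375 × 65 = 73.12 kips.
Edge bolt: l_c = 1.875 − 1.125/2 = 1.312 in → 1.5 × 1.312 × 0.375 × 65 = 47.99 → r_n = 47.99 kips.
Interior bolts: l_c = 3.25 − 1.125 = 2.125 in → 1.5 × 2.125 × 0.375 × 65 = 77.7 → r_n = 73.12 kips.
R_n = 1 × 47.99 + 1 × 73.12 = 121.1 kips.
Design strength φR_n = 0.75 × 121.1 = 90.8 kips.

90.8 kips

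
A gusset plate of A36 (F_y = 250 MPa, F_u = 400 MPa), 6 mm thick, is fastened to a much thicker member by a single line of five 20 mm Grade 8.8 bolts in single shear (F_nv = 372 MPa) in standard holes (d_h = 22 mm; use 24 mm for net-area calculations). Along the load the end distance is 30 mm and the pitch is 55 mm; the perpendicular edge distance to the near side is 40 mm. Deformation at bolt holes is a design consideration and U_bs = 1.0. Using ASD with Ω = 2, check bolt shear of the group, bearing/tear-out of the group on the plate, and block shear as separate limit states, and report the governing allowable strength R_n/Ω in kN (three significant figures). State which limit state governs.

136 kN (block shear governs)

Bolt shear: A_b = π·20²/4 = 314.2 mm²; R_n = 372 × 314.2 × 5 × 1 / 1000 = 584.3 kN → 584.3 / 2 = 292 kN.
Bearing: edge l_c = 19, r_n = 54.72 kN; interior l_c = 33, r_n = 95.04 kN; R_n = 54.72 + 4·95.04 = 434.9 kN → 217 kN.
Block shear: A_gv = 1500, A_nv = 852, A_nt = 168 mm²; R_n = min(0.6F_uA_nv, 0.6F_yA_gv) + U_bs·F_u·A_nt = 271.7 kN → 136 kN.
Block shear governs: 136 kN.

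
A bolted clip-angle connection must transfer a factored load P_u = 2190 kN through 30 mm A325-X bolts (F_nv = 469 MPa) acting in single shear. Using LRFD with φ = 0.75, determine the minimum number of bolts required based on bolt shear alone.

9 bolts

A_b = π·30²/4 = 706.9 mm².
Per-bolt design strength φR_n = 0.75 × 469 × 706.9 × 1 / 1000 = 248.6 kN.
n ≥ 2190 / 248.6 = 8.808 → use 9 bolts.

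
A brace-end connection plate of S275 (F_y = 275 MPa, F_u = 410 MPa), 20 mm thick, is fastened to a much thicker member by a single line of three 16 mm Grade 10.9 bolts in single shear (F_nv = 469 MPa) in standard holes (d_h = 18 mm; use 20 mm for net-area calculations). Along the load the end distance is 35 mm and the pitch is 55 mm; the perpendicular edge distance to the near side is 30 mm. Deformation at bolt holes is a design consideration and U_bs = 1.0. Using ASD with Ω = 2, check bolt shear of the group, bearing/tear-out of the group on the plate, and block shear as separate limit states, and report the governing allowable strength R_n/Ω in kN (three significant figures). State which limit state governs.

Bolt shear: A_b = π·16²/4 = 201.1 mm²; R_n = 469 × 201.1 × 3 × 1 / 1000 = 282.9 kN → 282.9 / 2 = 141 kN.
Bearing: edge l_c = 26, r_n = 255.8 kN; interior l_c = 37, r_n = 314.9 kN; R_n = 255.8 + 2·314.9 = 885.6 kN → 443 kN.
Block shear: A_gv = 2900, A_nv = 1900, A_nt = 400 mm²; R_n = min(0.6F_uA_nv, 0.6F_yA_gv) + U_bs·F_u·A_nt = 631.4 kN → 316 kN.
Bolt shear governs: 141 kN.

141 kN (bolt shear governs)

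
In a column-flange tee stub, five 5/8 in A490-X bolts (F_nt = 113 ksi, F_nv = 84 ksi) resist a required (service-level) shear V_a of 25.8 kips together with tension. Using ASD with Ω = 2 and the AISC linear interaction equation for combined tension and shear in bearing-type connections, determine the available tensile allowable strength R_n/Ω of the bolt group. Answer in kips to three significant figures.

78 kips

A_b = π·0.625²/4 = 0.3068 in²; f_rv = 25.8 / (5 × 0.3068) = 16.82 ksi.
F'_nt = 1.3 F_nt − (Ω F_nt / F_nv) f_rv = 1.3·113 − (2·113/84)·16.82 = 101.6 ksi, capped at F_nt → F'_nt = 101.6 ksi.
R_n = F'_nt · A_b · n = 101.6 × 0.3068 × 5 = 155.9 kips.
Allowable strength R_n/Ω = 155.9 / 2 = 78 kips.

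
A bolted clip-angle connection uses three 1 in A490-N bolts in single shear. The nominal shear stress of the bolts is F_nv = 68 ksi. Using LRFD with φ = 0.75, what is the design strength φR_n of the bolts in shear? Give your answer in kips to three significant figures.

A_b = π × 1² / 4 = 0.7854 in².
R_n = F_nv · A_b · n · n_s = 68 × 0.7854 × 3 × 1 = 160.2 kips.
Design strength φR_n = 0.75 × 160.2 = 120 kips.

120 kips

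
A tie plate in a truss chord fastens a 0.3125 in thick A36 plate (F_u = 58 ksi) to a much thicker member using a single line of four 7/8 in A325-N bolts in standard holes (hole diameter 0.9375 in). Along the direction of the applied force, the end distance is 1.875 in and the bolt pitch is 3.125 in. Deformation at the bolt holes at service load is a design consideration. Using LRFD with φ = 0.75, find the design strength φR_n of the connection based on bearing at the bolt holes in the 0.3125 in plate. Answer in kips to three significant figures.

Per bolt r_n = 1.2 l_c t F_u ≤ 2.4 d t F_u; upper limit = 2.4 × 0.875 × 0.3125 × 58 = 38.06 kips.
Edge bolt: l_c = 1.875 − 0.9375/2 = 1.406 in → 1.2 × 1.406 × 0.3125 × 58 = 30.59 → r_n = 30.59 kips.
Interior bolts: l_c = 3.125 − 0.9375 = 2.188 in → 1.2 × 2.188 × 0.3125 × 58 = 47.58 → r_n = 38.06 kips.
R_n = 1 × 30.59 + 3 × 38.06 = 144.8 kips.
Design strength φR_n = 0.75 × 144.8 = 109 kips.

109 kips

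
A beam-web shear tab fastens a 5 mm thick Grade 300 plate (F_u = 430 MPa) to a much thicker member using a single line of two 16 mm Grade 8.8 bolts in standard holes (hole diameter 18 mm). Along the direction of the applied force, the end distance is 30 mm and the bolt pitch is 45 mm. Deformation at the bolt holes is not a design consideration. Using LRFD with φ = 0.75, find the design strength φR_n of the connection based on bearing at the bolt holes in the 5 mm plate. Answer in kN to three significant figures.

116 kN

Per bolt r_n = 1.5 l_c t F_u ≤ 3.0 d t F_u; upper limit = 3.0 × 16 × 5 × 430 / 1000 = 103.2 kN.
Edge bolt: l_c = 30 − 18/2 = 21 mm → 1.5 × 21 × 5 × 430 / 1000 = 67.72 → r_n = 67.72 kN.
Interior bolts: l_c = 45 − 18 = 27 mm → 1.5 × 27 × 5 × 430 / 1000 = 87.08 → r_n = 87.08 kN.
R_n = 1 × 67.72 + 1 × 87.08 = 154.8 kN.
Design strength φR_n = 0.75 × 154.8 = 116 kN.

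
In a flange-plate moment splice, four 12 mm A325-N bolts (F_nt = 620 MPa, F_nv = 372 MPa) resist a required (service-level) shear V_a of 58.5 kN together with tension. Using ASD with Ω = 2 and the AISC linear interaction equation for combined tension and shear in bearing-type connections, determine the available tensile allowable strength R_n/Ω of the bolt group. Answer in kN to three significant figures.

84.8 kN

A_b = π·12²/4 = 113.1 mm²; f_rv = 58.5 × 1000 / (4 × 113.1) = 129.3 MPa.
F'_nt = 1.3 F_nt − (Ω F_nt / F_nv) f_rv = 1.3·620 − (2·620/372)·129.3 = 375 MPa, capped at F_nt → F'_nt = 375 MPa.
R_n = F'_nt · A_b · n = 375 × 113.1 × 4 / 1000 = 169.6 kN.
Allowable strength R_n/Ω = 169.6 / 2 = 84.8 kN.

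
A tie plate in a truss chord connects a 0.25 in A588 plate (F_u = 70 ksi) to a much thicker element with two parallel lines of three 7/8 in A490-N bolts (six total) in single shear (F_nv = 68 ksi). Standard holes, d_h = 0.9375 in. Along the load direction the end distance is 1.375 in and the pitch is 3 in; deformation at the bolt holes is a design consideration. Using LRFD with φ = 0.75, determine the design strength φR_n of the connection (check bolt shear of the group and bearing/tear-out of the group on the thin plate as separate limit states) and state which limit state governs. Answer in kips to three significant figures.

139 kips (bearing governs)

Bolt shear: A_b = π·0.875²/4 = 0.6013 in²; R_n = 68 × 0.6013 × 6 × 1 = 245.3 kips → 0.75 × 245.3 = 184 kips.
Bearing (1.2 l_c t F_u ≤ 2.4 d t F_u): upper limit = 2.4·0.875·0.25·70 = 36.75 kips.
  Edge l_c = 1.375 − 0.9375/2 = 0.9062 → r_n = 19.03 kips; interior l_c = 3 − 0.9375 = 2.062 → r_n = 36.75 kips.
  R_n,bearing = 2·19.03 + 4·36.75 = 185.1 kips → 0.75 × 185.1 = 139 kips.
Bearing governs: 139 kips.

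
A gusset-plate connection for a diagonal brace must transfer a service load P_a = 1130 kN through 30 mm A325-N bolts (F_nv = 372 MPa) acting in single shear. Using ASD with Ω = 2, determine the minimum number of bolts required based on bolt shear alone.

A_b = π·30²/4 = 706.9 mm².
Per-bolt allowable strength R_n/Ω = 372 × 706.9 × 1 / 1000 / 2 = 131.5 kN.
n ≥ 1130 / 131.5 = 8.595 → use 9 bolts.

9 bolts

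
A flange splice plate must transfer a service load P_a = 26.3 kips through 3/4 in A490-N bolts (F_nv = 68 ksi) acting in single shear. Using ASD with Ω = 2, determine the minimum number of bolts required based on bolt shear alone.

2 bolts

A_b = π·0.75²/4 = 0.4418 in².
Per-bolt allowable strength R_n/Ω = 68 × 0.4418 × 1 / 2 = 15.02 kips.
n ≥ 26.3 / 15.02 = 1.751 → use 2 bolts.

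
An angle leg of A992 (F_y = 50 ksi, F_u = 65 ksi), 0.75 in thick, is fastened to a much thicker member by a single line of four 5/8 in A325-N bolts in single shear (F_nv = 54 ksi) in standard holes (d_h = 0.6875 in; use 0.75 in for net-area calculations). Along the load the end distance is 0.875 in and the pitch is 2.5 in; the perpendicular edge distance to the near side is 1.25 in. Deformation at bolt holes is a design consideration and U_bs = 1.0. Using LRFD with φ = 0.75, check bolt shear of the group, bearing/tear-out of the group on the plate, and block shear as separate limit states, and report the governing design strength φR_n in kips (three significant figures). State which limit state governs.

49.7 kips (bolt shear governs)

Bolt shear: A_b = π·0.625²/4 = 0.3068 in²; R_n = 54 × 0.3068 × 4 × 1 = 66.27 kips → 0.75 × 66.27 = 49.7 kips.
Bearing: edge l_c = 0.5312, r_n = 31.08 kips; interior l_c = 1.812, r_n = 73.12 kips; R_n = 31.08 + 3·73.12 = 250.5 kips → 188 kips.
Block shear: A_gv = 6.281, A_nv = 4.312, A_nt = 0.6562 in²; R_n = min(0.6F_uA_nv, 0.6F_yA_gv) + U_bs·F_u·A_nt = 210.8 kips → 158 kips.
Bolt shear governs: 49.7 kips.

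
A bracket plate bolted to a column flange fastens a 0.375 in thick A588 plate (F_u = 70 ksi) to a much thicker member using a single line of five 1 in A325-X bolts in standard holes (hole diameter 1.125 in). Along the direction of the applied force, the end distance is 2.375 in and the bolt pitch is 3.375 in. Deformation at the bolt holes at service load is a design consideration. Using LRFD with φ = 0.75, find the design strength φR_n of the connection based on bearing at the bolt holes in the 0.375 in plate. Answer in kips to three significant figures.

232 kips

Per bolt r_n = 1.2 l_c t F_u ≤ 2.4 d t F_u; upper limit = 2.4 × 1 × 0.375 × 70 = 63 kips.
Edge bolt: l_c = 2.375 − 1.125/2 = 1.812 in → 1.2 × 1.812 × 0.375 × 70 = 57.09 → r_n = 57.09 kips.
Interior bolts: l_c = 3.375 − 1.125 = 2.25 in → 1.2 × 2.25 × 0.375 × 70 = 70.88 → r_n = 63 kips.
R_n = 1 × 57.09 + 4 × 63 = 309.1 kips.
Design strength φR_n = 0.75 × 309.1 = 232 kips.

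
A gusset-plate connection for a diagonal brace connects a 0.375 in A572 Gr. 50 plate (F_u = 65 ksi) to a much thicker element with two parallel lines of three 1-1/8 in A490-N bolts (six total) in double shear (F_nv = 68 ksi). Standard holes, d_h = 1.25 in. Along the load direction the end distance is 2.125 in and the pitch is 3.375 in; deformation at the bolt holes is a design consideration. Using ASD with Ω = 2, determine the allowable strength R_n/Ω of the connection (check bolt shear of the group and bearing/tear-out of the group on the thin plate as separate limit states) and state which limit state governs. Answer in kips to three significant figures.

168 kips (bearing governs)

Bolt shear: A_b = π·1.125²/4 = 0.994 in²; R_n = 68 × 0.994 × 6 × 2 = 811.1 kips → 811.1 / 2 = 406 kips.
Bearing (1.2 l_c t F_u ≤ 2.4 d t F_u): upper limit = 2.4·1.125·0.375·65 = 65.81 kips.
  Edge l_c = 2.125 − 1.25/2 = 1.5 → r_n = 43.87 kips; interior l_c = 3.375 − 1.25 = 2.125 → r_n = 62.16 kips.
  R_n,bearing = 2·43.87 + 4·62.16 = 336.4 kips → 336.4 / 2 = 168 kips.
Bearing governs: 168 kips.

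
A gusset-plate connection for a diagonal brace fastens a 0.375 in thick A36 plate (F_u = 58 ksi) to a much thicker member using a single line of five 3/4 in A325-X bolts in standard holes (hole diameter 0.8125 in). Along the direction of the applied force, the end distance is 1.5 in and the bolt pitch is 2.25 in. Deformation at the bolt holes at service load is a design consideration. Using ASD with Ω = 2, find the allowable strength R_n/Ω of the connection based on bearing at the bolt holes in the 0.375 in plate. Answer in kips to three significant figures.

Per bolt r_n = 1.2 l_c t F_u ≤ 2.4 d t F_u; upper limit = 2.4 × 0.75 × 0.375 × 58 = 39.15 kips.
Edge bolt: l_c = 1.5 − 0.8125/2 = 1.094 in → 1.2 × 1.094 × 0.375 × 58 = 28.55 → r_n = 28.55 kips.
Interior bolts: l_c = 2.25 − 0.8125 = 1.438 in → 1.2 × 1.438 × 0.375 × 58 = 37.52 → r_n = 37.52 kips.
R_n = 1 × 28.55 + 4 × 37.52 = 178.6 kips.
Allowable strength R_n/Ω = 178.6 / 2 = 89.3 kips.

89.3 kips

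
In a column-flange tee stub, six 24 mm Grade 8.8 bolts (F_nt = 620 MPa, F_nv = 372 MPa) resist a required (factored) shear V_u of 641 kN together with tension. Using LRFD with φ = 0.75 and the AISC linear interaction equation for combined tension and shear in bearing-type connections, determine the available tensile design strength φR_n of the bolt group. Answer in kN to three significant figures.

A_b = π·24²/4 = 452.4 mm²; f_rv = 641 × 1000 / (6 × 452.4) = 236.2 MPa.
F'_nt = 1.3 F_nt − (F_nt / φF_nv) f_rv = 1.3·620 − (620/(0.75·372))·236.2 = 281.2 MPa, capped at F_nt → F'_nt = 281.2 MPa.
R_n = F'_nt · A_b · n = 281.2 × 452.4 × 6 / 1000 = 763.3 kN.
Design strength φR_n = 0.75 × 763.3 = 572 kN.

572 kN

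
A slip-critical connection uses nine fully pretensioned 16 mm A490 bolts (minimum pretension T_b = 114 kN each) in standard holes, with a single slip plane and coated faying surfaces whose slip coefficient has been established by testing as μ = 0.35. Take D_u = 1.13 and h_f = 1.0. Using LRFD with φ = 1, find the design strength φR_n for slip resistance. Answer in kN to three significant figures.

R_n = μ · D_u · h_f · T_b · n_s · n_b = 0.35 × 1.13 × 1.0 × 114 × 1 × 9 = 405.8 kN.
Design strength φR_n = 1 × 405.8 = 406 kN.

406 kN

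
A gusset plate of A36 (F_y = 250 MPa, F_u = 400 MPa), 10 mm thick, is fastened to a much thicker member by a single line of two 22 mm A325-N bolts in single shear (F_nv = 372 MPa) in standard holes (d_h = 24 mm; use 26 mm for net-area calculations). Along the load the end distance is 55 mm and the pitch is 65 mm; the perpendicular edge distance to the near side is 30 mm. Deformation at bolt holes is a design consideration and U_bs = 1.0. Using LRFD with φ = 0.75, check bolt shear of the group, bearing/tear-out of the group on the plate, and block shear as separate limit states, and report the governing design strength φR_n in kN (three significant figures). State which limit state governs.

Bolt shear: A_b = π·22²/4 = 380.1 mm²; R_n = 372 × 380.1 × 2 × 1 / 1000 = 282.8 kN → 0.75 × 282.8 = 212 kN.
Bearing: edge l_c = 43, r_n = 206.4 kN; interior l_c = 41, r_n = 196.8 kN; R_n = 206.4 + 1·196.8 = 403.2 kN → 302 kN.
Block shear: A_gv = 1200, A_nv = 810, A_nt = 170 mm²; R_n = min(0.6F_uA_nv, 0.6F_yA_gv) + U_bs·F_u·A_nt = 248 kN → 186 kN.
Block shear governs: 186 kN.

186 kN (block shear governs)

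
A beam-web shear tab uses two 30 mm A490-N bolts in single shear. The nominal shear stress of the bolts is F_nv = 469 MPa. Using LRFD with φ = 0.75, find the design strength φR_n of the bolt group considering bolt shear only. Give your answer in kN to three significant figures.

A_b = π × 30² / 4 = 706.9 mm².
R_n = F_nv · A_b · n · n_s = 469 × 706.9 × 2 × 1 / 1000 = 663 kN.
Design strength φR_n = 0.75 × 663 = 497 kN.

497 kN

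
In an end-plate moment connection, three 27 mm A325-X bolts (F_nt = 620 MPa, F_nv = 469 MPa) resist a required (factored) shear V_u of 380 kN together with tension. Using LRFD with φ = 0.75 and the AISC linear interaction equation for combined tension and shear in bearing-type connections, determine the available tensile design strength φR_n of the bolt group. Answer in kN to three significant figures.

A_b = π·27²/4 = 572.6 mm²; f_rv = 380 × 1000 / (3 × 572.6) = 221.2 MPa.
F'_nt = 1.3 F_nt − (F_nt / φF_nv) f_rv = 1.3·620 − (620/(0.75·469))·221.2 = 416.1 MPa, capped at F_nt → F'_nt = 416.1 MPa.
R_n = F'_nt · A_b · n = 416.1 × 572.6 × 3 / 1000 = 714.6 kN.
Design strength φR_n = 0.75 × 714.6 = 536 kN.

536 kN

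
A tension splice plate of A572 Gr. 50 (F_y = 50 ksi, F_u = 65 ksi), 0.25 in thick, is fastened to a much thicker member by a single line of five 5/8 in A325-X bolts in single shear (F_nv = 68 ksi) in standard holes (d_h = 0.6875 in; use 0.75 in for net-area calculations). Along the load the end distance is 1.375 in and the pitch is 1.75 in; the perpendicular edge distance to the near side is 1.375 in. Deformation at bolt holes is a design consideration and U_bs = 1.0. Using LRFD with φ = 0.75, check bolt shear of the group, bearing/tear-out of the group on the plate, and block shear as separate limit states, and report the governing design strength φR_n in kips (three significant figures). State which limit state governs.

48.8 kips (block shear governs)

Bolt shear: A_b = π·0.625²/4 = 0.3068 in²; R_n = 68 × 0.3068 × 5 × 1 = 104.3 kips → 0.75 × 104.3 = 78.2 kips.
Bearing: edge l_c = 1.031, r_n = 20.11 kips; interior l_c = 1.062, r_n = 20.72 kips; R_n = 20.11 + 4·20.72 = 103 kips → 77.2 kips.
Block shear: A_gv = 2.094, A_nv = 1.25, A_nt = 0.25 in²; R_n = min(0.6F_uA_nv, 0.6F_yA_gv) + U_bs·F_u·A_nt = 65 kips → 48.8 kips.
Block shear governs: 48.8 kips.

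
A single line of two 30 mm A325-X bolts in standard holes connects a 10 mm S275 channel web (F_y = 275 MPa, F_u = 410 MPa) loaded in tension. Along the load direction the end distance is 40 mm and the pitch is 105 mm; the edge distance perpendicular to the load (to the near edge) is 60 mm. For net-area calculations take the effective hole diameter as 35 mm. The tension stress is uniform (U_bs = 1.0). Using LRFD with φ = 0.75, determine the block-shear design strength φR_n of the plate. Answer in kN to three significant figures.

Shear plane L_v = 40 + 1·105 = 145 mm; A_gv = 145 × 10 = 1450 mm².
A_nv = (145 − 1.5·35) × 10 = 925 mm².
A_nt = (60 − 0.5·35) × 10 = 425 mm².
0.6 F_u A_nv = 227.6 kN; 0.6 F_y A_gv = 239.2 kN → shear rupture governs the shear term.
R_n = 227.6 + 1.0 × 410 × 425 / 1000 = 401.8 kN.
Design strength φR_n = 0.75 × 401.8 = 301 kN.

301 kN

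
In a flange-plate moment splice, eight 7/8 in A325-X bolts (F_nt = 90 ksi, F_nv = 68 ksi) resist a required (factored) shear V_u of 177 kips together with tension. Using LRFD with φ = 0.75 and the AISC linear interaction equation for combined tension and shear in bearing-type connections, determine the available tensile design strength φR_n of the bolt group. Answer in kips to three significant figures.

188 kips

A_b = π·0.875²/4 = 0.6013 in²; f_rv = 177 / (8 × 0.6013) = 36.79 ksi.
F'_nt = 1.3 F_nt − (F_nt / φF_nv) f_rv = 1.3·90 − (90/(0.75·68))·36.79 = 52.07 ksi, capped at F_nt → F'_nt = 52.07 ksi.
R_n = F'_nt · A_b · n = 52.07 × 0.6013 × 8 = 250.5 kips.
Design strength φR_n = 0.75 × 250.5 = 188 kips.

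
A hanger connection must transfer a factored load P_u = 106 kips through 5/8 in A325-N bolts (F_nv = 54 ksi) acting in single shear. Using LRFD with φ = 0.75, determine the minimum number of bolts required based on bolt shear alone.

9 bolts

A_b = π·0.625²/4 = 0.3068 in².
Per-bolt design strength φR_n = 0.75 × 54 × 0.3068 × 1 = 12.43 kips.
n ≥ 106 / 12.43 = 8.531 → use 9 bolts.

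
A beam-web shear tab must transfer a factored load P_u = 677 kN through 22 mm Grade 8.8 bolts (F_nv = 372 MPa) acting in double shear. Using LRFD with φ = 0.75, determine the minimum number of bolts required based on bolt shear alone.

4 bolts

A_b = π·22²/4 = 380.1 mm².
Per-bolt design strength φR_n = 0.75 × 372 × 380.1 × 2 / 1000 = 212.1 kN.
n ≥ 677 / 212.1 = 3.192 → use 4 bolts.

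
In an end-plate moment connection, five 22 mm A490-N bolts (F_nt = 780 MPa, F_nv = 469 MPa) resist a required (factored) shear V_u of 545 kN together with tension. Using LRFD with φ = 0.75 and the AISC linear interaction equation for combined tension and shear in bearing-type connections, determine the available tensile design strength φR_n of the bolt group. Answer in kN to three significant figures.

539 kN

A_b = π·22²/4 = 380.1 mm²; f_rv = 545 × 1000 / (5 × 380.1) = 286.7 MPa.
F'_nt = 1.3 F_nt − (F_nt / φF_nv) f_rv = 1.3·780 − (780/(0.75·469))·286.7 = 378.2 MPa, capped at F_nt → F'_nt = 378.2 MPa.
R_n = F'_nt · A_b · n = 378.2 × 380.1 × 5 / 1000 = 718.7 kN.
Design strength φR_n = 0.75 × 718.7 = 539 kN.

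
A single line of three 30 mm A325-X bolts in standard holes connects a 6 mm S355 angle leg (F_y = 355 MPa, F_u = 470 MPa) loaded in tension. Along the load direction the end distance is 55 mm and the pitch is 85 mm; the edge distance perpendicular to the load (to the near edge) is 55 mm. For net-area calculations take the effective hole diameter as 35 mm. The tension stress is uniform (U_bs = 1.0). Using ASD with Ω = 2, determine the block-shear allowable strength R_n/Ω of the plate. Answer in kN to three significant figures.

Shear plane L_v = 55 + 2·85 = 225 mm; A_gv = 225 × 6 = 1350 mm².
A_nv = (225 − 2.5·35) × 6 = 825 mm².
A_nt = (55 − 0.5·35) × 6 = 225 mm².
0.6 F_u A_nv = 232.7 kN; 0.6 F_y A_gv = 287.6 kN → shear rupture governs the shear term.
R_n = 232.7 + 1.0 × 470 × 225 / 1000 = 338.4 kN.
Allowable strength R_n/Ω = 338.4 / 2 = 169 kN.

169 kN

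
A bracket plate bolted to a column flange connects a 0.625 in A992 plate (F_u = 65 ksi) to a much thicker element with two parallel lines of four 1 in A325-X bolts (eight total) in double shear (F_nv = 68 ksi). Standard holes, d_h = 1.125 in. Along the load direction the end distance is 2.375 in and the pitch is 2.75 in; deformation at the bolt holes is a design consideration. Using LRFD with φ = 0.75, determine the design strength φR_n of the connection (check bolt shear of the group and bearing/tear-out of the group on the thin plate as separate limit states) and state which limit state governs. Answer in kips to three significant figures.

Bolt shear: A_b = π·1²/4 = 0.7854 in²; R_n = 68 × 0.7854 × 8 × 2 = 854.5 kips → 0.75 × 854.5 = 641 kips.
Bearing (1.2 l_c t F_u ≤ 2.4 d t F_u): upper limit = 2.4·1·0.625·65 = 97.5 kips.
  Edge l_c = 2.375 − 1.125/2 = 1.812 → r_n = 88.36 kips; interior l_c = 2.75 − 1.125 = 1.625 → r_n = 79.22 kips.
  R_n,bearing = 2·88.36 + 6·79.22 = 652 kips → 0.75 × 652 = 489 kips.
Bearing governs: 489 kips.

489 kips (bearing governs)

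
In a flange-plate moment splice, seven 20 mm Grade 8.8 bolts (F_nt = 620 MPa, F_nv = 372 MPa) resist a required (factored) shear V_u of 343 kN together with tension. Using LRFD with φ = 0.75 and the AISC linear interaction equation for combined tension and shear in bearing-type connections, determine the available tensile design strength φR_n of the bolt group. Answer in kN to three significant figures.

A_b = π·20²/4 = 314.2 mm²; f_rv = 343 × 1000 / (7 × 314.2) = 156 MPa.
F'_nt = 1.3 F_nt − (F_nt / φF_nv) f_rv = 1.3·620 − (620/(0.75·372))·156 = 459.4 MPa, capped at F_nt → F'_nt = 459.4 MPa.
R_n = F'_nt · A_b · n = 459.4 × 314.2 × 7 / 1000 = 1010 kN.
Design strength φR_n = 0.75 × 1010 = 758 kN.

758 kN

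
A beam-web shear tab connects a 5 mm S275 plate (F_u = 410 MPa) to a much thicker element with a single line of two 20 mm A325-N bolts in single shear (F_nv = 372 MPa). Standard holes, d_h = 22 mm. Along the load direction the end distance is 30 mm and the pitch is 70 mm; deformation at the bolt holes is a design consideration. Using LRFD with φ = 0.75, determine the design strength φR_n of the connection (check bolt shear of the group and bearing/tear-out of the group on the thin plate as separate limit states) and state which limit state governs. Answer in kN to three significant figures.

Bolt shear: A_b = π·20²/4 = 314.2 mm²; R_n = 372 × 314.2 × 2 × 1 / 1000 = 233.7 kN → 0.75 × 233.7 = 175 kN.
Bearing (1.2 l_c t F_u ≤ 2.4 d t F_u): upper limit = 2.4·20·5·410 / 1000 = 98.4 kN.
  Edge l_c = 30 − 22/2 = 19 → r_n = 46.74 kN; interior l_c = 70 − 22 = 48 → r_n = 98.4 kN.
  R_n,bearing = 1·46.74 + 1·98.4 = 145.1 kN → 0.75 × 145.1 = 109 kN.
Bearing governs: 109 kN.

109 kN (bearing governs)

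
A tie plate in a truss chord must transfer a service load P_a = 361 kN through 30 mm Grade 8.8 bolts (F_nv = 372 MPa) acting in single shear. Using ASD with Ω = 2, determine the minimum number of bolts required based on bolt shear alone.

A_b = π·30²/4 = 706.9 mm².
Per-bolt allowable strength R_n/Ω = 372 × 706.9 × 1 / 1000 / 2 = 131.5 kN.
n ≥ 361 / 131.5 = 2.746 → use 3 bolts.

3 bolts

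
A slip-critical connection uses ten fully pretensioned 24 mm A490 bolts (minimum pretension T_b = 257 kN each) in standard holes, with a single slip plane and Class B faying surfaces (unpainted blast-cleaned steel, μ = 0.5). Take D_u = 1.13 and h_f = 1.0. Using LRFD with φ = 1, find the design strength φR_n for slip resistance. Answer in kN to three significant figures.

R_n = μ · D_u · h_f · T_b · n_s · n_b = 0.5 × 1.13 × 1.0 × 257 × 1 × 10 = 1452 kN.
Design strength φR_n = 1 × 1452 = 1450 kN.

1450 kN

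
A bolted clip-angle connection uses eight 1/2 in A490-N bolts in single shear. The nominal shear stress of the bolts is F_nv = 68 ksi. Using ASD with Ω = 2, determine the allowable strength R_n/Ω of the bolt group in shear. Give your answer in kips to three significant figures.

53.4 kips

A_b = π × 0.5² / 4 = 0.1963 in².
R_n = F_nv · A_b · n · n_s = 68 × 0.1963 × 8 × 1 = 106.8 kips.
Allowable strength R_n/Ω = 106.8 / 2 = 53.4 kips.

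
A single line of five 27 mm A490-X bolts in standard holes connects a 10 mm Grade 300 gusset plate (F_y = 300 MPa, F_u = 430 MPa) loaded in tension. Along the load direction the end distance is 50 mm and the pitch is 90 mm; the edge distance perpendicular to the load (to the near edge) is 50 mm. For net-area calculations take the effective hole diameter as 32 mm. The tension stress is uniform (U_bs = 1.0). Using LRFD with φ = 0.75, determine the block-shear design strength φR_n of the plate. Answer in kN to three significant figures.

624 kN

Shear plane L_v = 50 + 4·90 = 410 mm; A_gv = 410 × 10 = 4100 mm².
A_nv = (410 − 4.5·32) × 10 = 2660 mm².
A_nt = (50 − 0.5·32) × 10 = 340 mm².
0.6 F_u A_nv = 686.3 kN; 0.6 F_y A_gv = 738 kN → shear rupture governs the shear term.
R_n = 686.3 + 1.0 × 430 × 340 / 1000 = 832.5 kN.
Design strength φR_n = 0.75 × 832.5 = 624 kN.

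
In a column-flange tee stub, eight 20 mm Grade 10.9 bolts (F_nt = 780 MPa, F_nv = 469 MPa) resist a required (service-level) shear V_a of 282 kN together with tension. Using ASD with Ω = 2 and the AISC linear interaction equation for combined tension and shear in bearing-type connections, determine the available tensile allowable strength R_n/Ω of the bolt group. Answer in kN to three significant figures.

805 kN

A_b = π·20²/4 = 314.2 mm²; f_rv = 282 × 1000 / (8 × 314.2) = 112.2 MPa.
F'_nt = 1.3 F_nt − (Ω F_nt / F_nv) f_rv = 1.3·780 − (2·780/469)·112.2 = 640.8 MPa, capped at F_nt → F'_nt = 640.8 MPa.
R_n = F'_nt · A_b · n = 640.8 × 314.2 × 8 / 1000 = 1610 kN.
Allowable strength R_n/Ω = 1610 / 2 = 805 kN.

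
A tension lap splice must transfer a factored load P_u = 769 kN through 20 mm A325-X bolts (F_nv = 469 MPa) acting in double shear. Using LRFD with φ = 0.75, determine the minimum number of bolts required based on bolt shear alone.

A_b = π·20²/4 = 314.2 mm².
Per-bolt design strength φR_n = 0.75 × 469 × 314.2 × 2 / 1000 = 221 kN.
n ≥ 769 / 221 = 3.479 → use 4 bolts.

4 bolts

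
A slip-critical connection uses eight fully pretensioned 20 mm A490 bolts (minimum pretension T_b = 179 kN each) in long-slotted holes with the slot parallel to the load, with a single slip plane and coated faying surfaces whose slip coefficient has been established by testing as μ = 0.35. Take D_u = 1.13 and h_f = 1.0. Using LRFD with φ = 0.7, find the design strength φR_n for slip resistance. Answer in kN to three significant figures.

396 kN

R_n = μ · D_u · h_f · T_b · n_s · n_b = 0.35 × 1.13 × 1.0 × 179 × 1 × 8 = 566.4 kN.
Design strength φR_n = 0.7 × 566.4 = 396 kN.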